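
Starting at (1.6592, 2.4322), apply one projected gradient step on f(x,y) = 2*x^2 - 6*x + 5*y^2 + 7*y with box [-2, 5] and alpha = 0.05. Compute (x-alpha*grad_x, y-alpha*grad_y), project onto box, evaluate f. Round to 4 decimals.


Step 1: Compute gradient at (1.6592, 2.4322).
grad_x = 2*2*1.6592 - 6 = 0.6368
grad_y = 2*5*2.4322 + 7 = 31.322
Step 2: Gradient step.
x_raw = 1.6592 - 0.05*0.6368 = 1.6274
y_raw = 2.4322 - 0.05*31.322 = 0.8661
Step 3: Project onto [-2, 5].
x_proj = clip(1.6274) = 1.6274
y_proj = clip(0.8661) = 0.8661
Step 4: Evaluate f.
f(1.6274, 0.8661) = 5.3458


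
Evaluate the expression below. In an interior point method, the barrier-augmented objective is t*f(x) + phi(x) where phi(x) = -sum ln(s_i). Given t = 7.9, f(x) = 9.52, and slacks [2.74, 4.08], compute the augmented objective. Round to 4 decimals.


Step 1: Compute log-barrier.
ln values: [1.008, 1.4061]
phi = -(1.008 + 1.4061) = -2.4141
Step 2: Compute augmented objective.
t*f(x) = 7.9*9.52 = 75.208
Total = 75.208 - 2.4141 = 72.7939


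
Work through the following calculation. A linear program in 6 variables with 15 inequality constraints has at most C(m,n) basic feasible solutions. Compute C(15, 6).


Each vertex corresponds to some choice of n active constraints out of m, so the number of vertices is at most C(m, n) = m! / (n!(m-n)!).
m = 15, n = 6
Numerator: 15 * 14 * 13 * 12 * 11 * 10
Denominator: 6! = 720
C(15, 6) = 5005


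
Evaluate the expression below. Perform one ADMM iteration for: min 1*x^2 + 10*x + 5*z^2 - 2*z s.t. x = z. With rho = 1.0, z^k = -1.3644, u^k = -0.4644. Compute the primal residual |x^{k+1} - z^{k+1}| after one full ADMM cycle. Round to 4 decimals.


ADMM iteration with rho = 1.0, z^k = -1.3644, u^k = -0.4644
Step 1: x-update.
Minimize 1*x^2 + 10*x + (1.0/2)*(x + 1.3644 - 0.4644)^2
FOC: (2*1 + 1.0)*x = -10 + 1.0*(-1.3644 + 0.4644)
x^{k+1} = -3.6333
Step 2: z-update.
Minimize 5*z^2 - 2*z + (1.0/2)*(-3.6333 - z - 0.4644)^2
FOC: (2*5 + 1.0)*z = 2 + 1.0*(-3.6333 - 0.4644)
z^{k+1} = -0.1907
Step 3: u-update.
u^{k+1} = -0.4644 - 3.6333 + 0.1907 = -3.907
Step 4: Primal residual = |-3.6333 + 0.1907| = 3.4426


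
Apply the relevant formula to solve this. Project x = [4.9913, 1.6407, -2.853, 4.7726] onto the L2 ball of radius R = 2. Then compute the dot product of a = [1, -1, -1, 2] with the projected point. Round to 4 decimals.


Step 1: Compute ||x|| (intermediates to 6 decimals).
||x|| = sqrt(4.9913^2 + 1.6407^2 + (-2.853)^2 + 4.7726^2) = 7.649986
Step 2: Project.
Since ||x|| > R, scale = R/||x|| = 2/7.649986 = 0.261438, proj(x) = scale * x
proj(x) = [1.304915, 0.428941, -0.745883, 1.247739]
Step 3: Dot product.
a^T * proj(x) = 1*1.304915 - 1*0.428941 - 1*(-0.745883) + 2*1.247739 = 4.1173


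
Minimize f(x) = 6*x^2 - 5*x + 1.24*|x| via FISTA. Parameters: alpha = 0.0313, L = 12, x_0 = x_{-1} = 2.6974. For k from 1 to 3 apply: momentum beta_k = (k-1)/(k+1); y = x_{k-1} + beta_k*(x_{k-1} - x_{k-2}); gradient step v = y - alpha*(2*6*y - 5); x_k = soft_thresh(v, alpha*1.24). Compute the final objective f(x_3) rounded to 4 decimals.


FISTA on f(x) = 6*x^2 - 5*x + 1.24*|x|
L = 12, alpha = 0.0313
Iteration 1: beta = 0.0, y = 2.6974 + 0.0*(2.6974 - 2.6974) = 2.6974
  grad(y) = 27.3688, v = y - alpha*grad = 1.8408
  prox(v) = soft_thresh(1.8408, 0.0388) = 1.8019
Iteration 2: beta = 0.3333, y = 1.8019 + 0.3333*(1.8019 - 2.6974) = 1.5035
  grad(y) = 13.0415, v = y - alpha*grad = 1.0953
  prox(v) = soft_thresh(1.0953, 0.0388) = 1.0564
Iteration 3: beta = 0.5, y = 1.0564 + 0.5*(1.0564 - 1.8019) = 0.6837
  grad(y) = 3.2044, v = y - alpha*grad = 0.5834
  prox(v) = soft_thresh(0.5834, 0.0388) = 0.5446
f(x_3) = 6*0.5446^2 - 5*0.5446 + 1.24*|0.5446| = -0.2682


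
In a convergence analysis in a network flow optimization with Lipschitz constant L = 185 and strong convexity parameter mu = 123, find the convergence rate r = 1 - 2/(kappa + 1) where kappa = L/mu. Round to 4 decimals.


Step 1: Compute the condition number.
kappa = L/mu = 185/123 = 1.5041
Step 2: Compute the convergence rate.
r = 1 - 2/(kappa + 1) = 1 - 2*mu/(L + mu) = (L - mu)/(L + mu) = 62/308 = 0.2013


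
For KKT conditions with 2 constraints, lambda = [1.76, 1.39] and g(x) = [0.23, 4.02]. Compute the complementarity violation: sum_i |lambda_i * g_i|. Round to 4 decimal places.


KKT complementary slackness check:
lambda_1 * g_1 = 1.76 * 0.23 = 0.4048
lambda_2 * g_2 = 1.39 * 4.02 = 5.5878
Total violation = 0.4048 + 5.5878 = 5.9926


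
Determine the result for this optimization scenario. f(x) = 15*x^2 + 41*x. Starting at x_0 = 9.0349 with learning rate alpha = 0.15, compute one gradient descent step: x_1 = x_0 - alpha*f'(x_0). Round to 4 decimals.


We compute the gradient at x_0 and apply the update.
f'(x) = 30*x + 41
f'(9.0349) = 30*9.0349 + 41 = 312.047
x_1 = 9.0349 - 0.15*312.047 = -37.7722


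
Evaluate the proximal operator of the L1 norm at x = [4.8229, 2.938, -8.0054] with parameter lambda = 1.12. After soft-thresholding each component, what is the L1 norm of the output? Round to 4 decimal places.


Soft-thresholding with lambda = 1.12:
prox(4.8229) = sign(4.8229)*max(|4.8229| - 1.12, 0) = 3.7029
prox(2.938) = sign(2.938)*max(|2.938| - 1.12, 0) = 1.818
prox(-8.0054) = sign(-8.0054)*max(|-8.0054| - 1.12, 0) = -6.8854
prox(x) = [3.7029, 1.818, -6.8854]
||prox(x)||_1 = 3.7029 + 1.818 + 6.8854 = 12.4063


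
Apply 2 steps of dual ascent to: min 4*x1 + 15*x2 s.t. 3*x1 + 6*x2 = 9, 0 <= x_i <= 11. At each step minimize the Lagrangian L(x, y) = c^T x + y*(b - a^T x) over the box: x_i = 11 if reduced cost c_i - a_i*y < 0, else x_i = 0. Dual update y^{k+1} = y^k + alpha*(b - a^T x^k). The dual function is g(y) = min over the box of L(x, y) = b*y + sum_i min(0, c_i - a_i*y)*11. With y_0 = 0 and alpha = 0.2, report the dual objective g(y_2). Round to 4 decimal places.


Dual ascent for LP: min 4*x1 + 15*x2, 3*x1 + 6*x2 = 9, 0 <= x_i <= 11
Step 1: y^k = 0.0, reduced costs: (4.0, 15.0)
  x^k = (0.0, 0.0), subgradient = b - a^T x = 9.0
  y^{k+1} = 0.0 + 0.2*9.0 = 1.8
Step 2: y^k = 1.8, reduced costs: (-1.4, 4.2)
  x^k = (11.0, 0.0), subgradient = b - a^T x = -24.0
  y^{k+1} = 1.8 + 0.2*-24.0 = -3.0
Dual objective at y_2 = -3.0: reduced costs (13.0, 33.0), box minimizer x = (0.0, 0.0)
g(y_2) = b*y + (c1 - a1*y)*x1 + (c2 - a2*y)*x2 = 9*(-3.0) + 13.0*0.0 + 33.0*0.0 = -27.0 + 0.0 + 0.0 = -27.0


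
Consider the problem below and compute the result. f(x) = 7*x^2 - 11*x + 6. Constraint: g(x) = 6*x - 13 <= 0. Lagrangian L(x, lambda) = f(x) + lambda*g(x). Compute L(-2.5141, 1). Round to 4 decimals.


Step 1: Evaluate f(x).
f(-2.5141) = 7*(-2.5141)^2 - 11*(-2.5141) + 6 = 77.9
Step 2: Evaluate g(x).
g(-2.5141) = 6*-2.5141 - 13 = -28.0846
Step 3: Compute Lagrangian.
L = 77.9 + 1*-28.0846 = 49.8154


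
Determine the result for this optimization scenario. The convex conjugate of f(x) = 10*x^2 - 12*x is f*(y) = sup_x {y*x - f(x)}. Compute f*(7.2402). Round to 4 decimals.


f*(y) = sup_x {y*x - a*x^2 - b*x} = sup_x {(y-b)*x - a*x^2}
FOC: (y - b) - 2a*x = 0 => x* = (y - b)/(2a)
x* = (7.2402 + 12)/(2*10) = 0.962
f*(7.2402) = (y-b)^2/(4a) = (7.2402 + 12)^2/(4*10)
= 370.1853/40 = 9.2546


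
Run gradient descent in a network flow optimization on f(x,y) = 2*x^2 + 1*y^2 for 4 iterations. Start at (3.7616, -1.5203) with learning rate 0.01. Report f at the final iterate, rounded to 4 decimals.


Gradient descent on f(x,y) = 2*x^2 + 1*y^2.
Starting point: (3.7616, -1.5203), alpha = 0.01
Step 1: grad_x = 2*2*3.7616 = 15.0464, grad_y = 2*1*-1.5203 = -3.0406
  x_1 = 3.7616 - 0.01*15.0464 = 3.6111
  y_1 = -1.5203 - 0.01*-3.0406 = -1.4899
Step 2: grad_x = 2*2*3.6111 = 14.4445, grad_y = 2*1*-1.4899 = -2.9798
  x_2 = 3.6111 - 0.01*14.4445 = 3.4667
  y_2 = -1.4899 - 0.01*-2.9798 = -1.4601
Step 3: grad_x = 2*2*3.4667 = 13.8668, grad_y = 2*1*-1.4601 = -2.9202
  x_3 = 3.4667 - 0.01*13.8668 = 3.328
  y_3 = -1.4601 - 0.01*-2.9202 = -1.4309
Step 4: grad_x = 2*2*3.328 = 13.3121, grad_y = 2*1*-1.4309 = -2.8618
  x_4 = 3.328 - 0.01*13.3121 = 3.1949
  y_4 = -1.4309 - 0.01*-2.8618 = -1.4023
f(3.1949, -1.4023) = 2*3.1949^2 + 1*(-1.4023)^2 = 22.3812


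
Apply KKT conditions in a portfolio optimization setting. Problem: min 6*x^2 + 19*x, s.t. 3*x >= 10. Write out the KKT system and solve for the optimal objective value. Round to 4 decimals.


Step 1: Try lambda = 0 (constraint inactive).
x_unc = -19/(2*6) = -1.5833
Check: 3*-1.5833 = -4.7499 < 10 -- violated!
Step 2: Constraint must be active: 3*x = 10
x* = 10/3 = 3.3333 (rounded; the exact value 10/3 is used below)
lambda = (2*6*(10/3) + 19)/3 = 19.6667
Step 3: Compute optimal value.
f(x*) = 6*(10/3)^2 + 19*(10/3) = 130.0


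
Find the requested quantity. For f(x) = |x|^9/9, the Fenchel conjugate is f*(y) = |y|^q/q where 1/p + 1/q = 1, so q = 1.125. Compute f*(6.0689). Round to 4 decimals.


The conjugate exponent q satisfies 1/p + 1/q = 1.
p = 9, so q = 9/(9 - 1) = 1.125
|y|^q = 6.0689^1.125 = 7.6032
f*(6.0689) = 7.6032 / 1.125 = 6.7584


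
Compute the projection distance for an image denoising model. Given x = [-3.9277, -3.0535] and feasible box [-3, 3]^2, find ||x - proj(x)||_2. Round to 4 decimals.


Project each component onto [-3, 3].
clip(-3.9277) = -3.0, clip(-3.0535) = -3.0
Projection = [-3.0, -3.0]
Squared diffs: [0.8606, 0.0029]
Distance = sqrt(0.8635) = 0.9292


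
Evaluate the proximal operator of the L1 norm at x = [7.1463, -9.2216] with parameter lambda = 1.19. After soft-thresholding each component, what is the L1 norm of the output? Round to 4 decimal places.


Soft-thresholding with lambda = 1.19:
prox(7.1463) = sign(7.1463)*max(|7.1463| - 1.19, 0) = 5.9563
prox(-9.2216) = sign(-9.2216)*max(|-9.2216| - 1.19, 0) = -8.0316
prox(x) = [5.9563, -8.0316]
||prox(x)||_1 = 5.9563 + 8.0316 = 13.9879


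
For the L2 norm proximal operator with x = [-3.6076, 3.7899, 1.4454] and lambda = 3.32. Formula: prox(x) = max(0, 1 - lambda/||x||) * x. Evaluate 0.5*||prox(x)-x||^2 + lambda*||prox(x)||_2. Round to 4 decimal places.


Step 1: Compute ||x||.
||x|| = 5.4284
Step 2: Compute scaling factor.
scale = max(0, 1 - 3.32/5.4284) = 0.3884
Step 3: prox(x) = [-1.4012, 1.472, 0.5614]
||prox(x)|| = 2.1084
Step 4: Proximal objective.
0.5*||prox-x||^2 = 5.5112
lambda*||prox|| = 6.9999
Total = 12.511


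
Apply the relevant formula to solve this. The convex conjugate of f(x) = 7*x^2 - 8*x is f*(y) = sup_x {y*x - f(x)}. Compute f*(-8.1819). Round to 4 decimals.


f*(y) = sup_x {y*x - a*x^2 - b*x} = sup_x {(y-b)*x - a*x^2}
FOC: (y - b) - 2a*x = 0 => x* = (y - b)/(2a)
x* = (-8.1819 + 8)/(2*7) = -0.013
f*(-8.1819) = (y-b)^2/(4a) = (-8.1819 + 8)^2/(4*7)
= 0.0331/28 = 0.0012


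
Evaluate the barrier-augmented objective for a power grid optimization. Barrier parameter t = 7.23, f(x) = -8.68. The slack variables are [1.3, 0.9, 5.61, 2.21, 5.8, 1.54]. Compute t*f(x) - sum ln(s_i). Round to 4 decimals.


Step 1: Compute log-barrier.
ln values: [0.2624, -0.1054, 1.7246, 0.793, 1.7579, 0.4318]
phi = -(0.2624 - 0.1054 + 1.7246 + 0.793 + 1.7579 + 0.4318) = -4.8642
Step 2: Compute augmented objective.
t*f(x) = 7.23*-8.68 = -62.7564
Total = -62.7564 - 4.8642 = -67.6206


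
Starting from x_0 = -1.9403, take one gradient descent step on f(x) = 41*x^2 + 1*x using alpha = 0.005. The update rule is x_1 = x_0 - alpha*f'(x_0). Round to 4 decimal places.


We compute the gradient at x_0 and apply the update.
f'(x) = 82*x + 1
f'(-1.9403) = 82*-1.9403 + 1 = -158.1046
x_1 = -1.9403 - 0.005*-158.1046 = -1.1498


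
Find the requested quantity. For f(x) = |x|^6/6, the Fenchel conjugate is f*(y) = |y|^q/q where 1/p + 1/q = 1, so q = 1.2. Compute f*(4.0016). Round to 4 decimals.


The conjugate exponent q satisfies 1/p + 1/q = 1.
p = 6, so q = 6/(6 - 1) = 1.2
|y|^q = 4.0016^1.2 = 5.2806
f*(4.0016) = 5.2806 / 1.2 = 4.4005


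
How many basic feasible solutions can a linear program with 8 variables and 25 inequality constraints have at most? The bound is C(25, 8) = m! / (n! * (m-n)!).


Each vertex corresponds to some choice of n active constraints out of m, so the number of vertices is at most C(m, n) = m! / (n!(m-n)!).
m = 25, n = 8
Numerator: 25 * 24 * 23 * 22 * 21 * 20 * 19 * 18
Denominator: 8! = 40320
C(25, 8) = 1081575


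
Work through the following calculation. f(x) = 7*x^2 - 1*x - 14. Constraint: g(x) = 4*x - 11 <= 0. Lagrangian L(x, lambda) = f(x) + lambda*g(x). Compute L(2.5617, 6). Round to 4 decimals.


Step 1: Evaluate f(x).
f(2.5617) = 7*2.5617^2 - 1*2.5617 - 14 = 29.3744
Step 2: Evaluate g(x).
g(2.5617) = 4*2.5617 - 11 = -0.7532
Step 3: Compute Lagrangian.
L = 29.3744 + 6*-0.7532 = 24.8552


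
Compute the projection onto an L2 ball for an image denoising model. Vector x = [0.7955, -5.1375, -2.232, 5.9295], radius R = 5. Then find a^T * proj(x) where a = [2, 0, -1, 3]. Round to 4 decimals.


Step 1: Compute ||x|| (intermediates to 6 decimals).
||x|| = sqrt(0.7955^2 + (-5.1375)^2 + (-2.232)^2 + 5.9295^2) = 8.195579
Step 2: Project.
Since ||x|| > R, scale = R/||x|| = 5/8.195579 = 0.610085, proj(x) = scale * x
proj(x) = [0.485323, -3.134312, -1.36171, 3.617499]
Step 3: Dot product.
a^T * proj(x) = 2*0.485323 + 0*(-3.134312) - 1*(-1.36171) + 3*3.617499 = 13.1849


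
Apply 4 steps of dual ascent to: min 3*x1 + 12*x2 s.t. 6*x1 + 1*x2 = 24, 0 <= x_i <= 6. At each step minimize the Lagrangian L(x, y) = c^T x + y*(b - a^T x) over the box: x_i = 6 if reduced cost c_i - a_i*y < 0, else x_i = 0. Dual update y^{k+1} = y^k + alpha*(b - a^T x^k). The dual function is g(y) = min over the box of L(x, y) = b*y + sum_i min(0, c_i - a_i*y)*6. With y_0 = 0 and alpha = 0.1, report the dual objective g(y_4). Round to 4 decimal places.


Dual ascent for LP: min 3*x1 + 12*x2, 6*x1 + 1*x2 = 24, 0 <= x_i <= 6
Step 1: y^k = 0.0, reduced costs: (3.0, 12.0)
  x^k = (0.0, 0.0), subgradient = b - a^T x = 24.0
  y^{k+1} = 0.0 + 0.1*24.0 = 2.4
Step 2: y^k = 2.4, reduced costs: (-11.4, 9.6)
  x^k = (6.0, 0.0), subgradient = b - a^T x = -12.0
  y^{k+1} = 2.4 + 0.1*-12.0 = 1.2
Step 3: y^k = 1.2, reduced costs: (-4.2, 10.8)
  x^k = (6.0, 0.0), subgradient = b - a^T x = -12.0
  y^{k+1} = 1.2 + 0.1*-12.0 = -0.0
Step 4: y^k = -0.0, reduced costs: (3.0, 12.0)
  x^k = (0.0, 0.0), subgradient = b - a^T x = 24.0
  y^{k+1} = -0.0 + 0.1*24.0 = 2.4
Dual objective at y_4 = 2.4: reduced costs (-11.4, 9.6), box minimizer x = (6.0, 0.0)
g(y_4) = b*y + (c1 - a1*y)*x1 + (c2 - a2*y)*x2 = 24*2.4 + (-11.4)*6.0 + 9.6*0.0 = 57.6 - 68.4 + 0.0 = -10.8


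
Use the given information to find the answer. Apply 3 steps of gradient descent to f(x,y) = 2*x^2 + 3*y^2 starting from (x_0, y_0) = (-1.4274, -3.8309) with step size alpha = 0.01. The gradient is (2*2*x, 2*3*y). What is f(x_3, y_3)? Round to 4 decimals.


Gradient descent on f(x,y) = 2*x^2 + 3*y^2.
Starting point: (-1.4274, -3.8309), alpha = 0.01
Step 1: grad_x = 2*2*-1.4274 = -5.7096, grad_y = 2*3*-3.8309 = -22.9854
  x_1 = -1.4274 - 0.01*-5.7096 = -1.3703
  y_1 = -3.8309 - 0.01*-22.9854 = -3.601
Step 2: grad_x = 2*2*-1.3703 = -5.4812, grad_y = 2*3*-3.601 = -21.6063
  x_2 = -1.3703 - 0.01*-5.4812 = -1.3155
  y_2 = -3.601 - 0.01*-21.6063 = -3.385
Step 3: grad_x = 2*2*-1.3155 = -5.262, grad_y = 2*3*-3.385 = -20.3099
  x_3 = -1.3155 - 0.01*-5.262 = -1.2629
  y_3 = -3.385 - 0.01*-20.3099 = -3.1819
f(-1.2629, -3.1819) = 2*(-1.2629)^2 + 3*(-3.1819)^2 = 33.5629


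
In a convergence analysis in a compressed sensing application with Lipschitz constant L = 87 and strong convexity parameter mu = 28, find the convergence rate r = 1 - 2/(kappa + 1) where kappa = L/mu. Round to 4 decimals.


Step 1: Compute the condition number.
kappa = L/mu = 87/28 = 3.1071
Step 2: Compute the convergence rate.
r = 1 - 2/(kappa + 1) = 1 - 2*mu/(L + mu) = (L - mu)/(L + mu) = 59/115 = 0.513


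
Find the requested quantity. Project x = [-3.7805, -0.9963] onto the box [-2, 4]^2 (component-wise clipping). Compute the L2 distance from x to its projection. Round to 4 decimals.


Project each component onto [-2, 4].
clip(-3.7805) = -2.0, clip(-0.9963) = -0.9963
Projection = [-2.0, -0.9963]
Squared diffs: [3.1702, 0.0]
Distance = sqrt(3.1702) = 1.7805


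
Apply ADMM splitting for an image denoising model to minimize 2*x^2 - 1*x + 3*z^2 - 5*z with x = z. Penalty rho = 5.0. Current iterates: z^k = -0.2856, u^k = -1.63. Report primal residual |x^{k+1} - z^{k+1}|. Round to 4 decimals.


ADMM iteration with rho = 5.0, z^k = -0.2856, u^k = -1.63
Step 1: x-update.
Minimize 2*x^2 - 1*x + (5.0/2)*(x + 0.2856 - 1.63)^2
FOC: (2*2 + 5.0)*x = 1 + 5.0*(-0.2856 + 1.63)
x^{k+1} = 0.858
Step 2: z-update.
Minimize 3*z^2 - 5*z + (5.0/2)*(0.858 - z - 1.63)^2
FOC: (2*3 + 5.0)*z = 5 + 5.0*(0.858 - 1.63)
z^{k+1} = 0.1036
Step 3: u-update.
u^{k+1} = -1.63 + 0.858 - 0.1036 = -0.8756
Step 4: Primal residual = |0.858 - 0.1036| = 0.7544


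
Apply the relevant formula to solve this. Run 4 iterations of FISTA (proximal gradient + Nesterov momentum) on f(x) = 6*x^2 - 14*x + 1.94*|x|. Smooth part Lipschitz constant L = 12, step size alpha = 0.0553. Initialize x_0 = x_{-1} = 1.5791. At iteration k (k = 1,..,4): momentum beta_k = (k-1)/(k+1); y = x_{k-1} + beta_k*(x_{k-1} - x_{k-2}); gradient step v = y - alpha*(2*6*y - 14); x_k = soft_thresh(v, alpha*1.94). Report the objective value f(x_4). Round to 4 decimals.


FISTA on f(x) = 6*x^2 - 14*x + 1.94*|x|
L = 12, alpha = 0.0553
Iteration 1: beta = 0.0, y = 1.5791 + 0.0*(1.5791 - 1.5791) = 1.5791
  grad(y) = 4.9492, v = y - alpha*grad = 1.3054
  prox(v) = soft_thresh(1.3054, 0.1073) = 1.1981
Iteration 2: beta = 0.3333, y = 1.1981 + 0.3333*(1.1981 - 1.5791) = 1.0711
  grad(y) = -1.1464, v = y - alpha*grad = 1.1345
  prox(v) = soft_thresh(1.1345, 0.1073) = 1.0272
Iteration 3: beta = 0.5, y = 1.0272 + 0.5*(1.0272 - 1.1981) = 0.9418
  grad(y) = -2.6983, v = y - alpha*grad = 1.091
  prox(v) = soft_thresh(1.091, 0.1073) = 0.9837
Iteration 4: beta = 0.6, y = 0.9837 + 0.6*(0.9837 - 1.0272) = 0.9576
  grad(y) = -2.5083, v = y - alpha*grad = 1.0963
  prox(v) = soft_thresh(1.0963, 0.1073) = 0.9891
f(x_4) = 6*0.9891^2 - 14*0.9891 + 1.94*|0.9891| = -6.0586


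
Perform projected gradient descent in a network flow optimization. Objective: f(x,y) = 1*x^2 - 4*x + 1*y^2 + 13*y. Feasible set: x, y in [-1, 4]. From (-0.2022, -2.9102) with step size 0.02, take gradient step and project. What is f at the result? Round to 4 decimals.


Step 1: Compute gradient at (-0.2022, -2.9102).
grad_x = 2*1*-0.2022 - 4 = -4.4044
grad_y = 2*1*-2.9102 + 13 = 7.1796
Step 2: Gradient step.
x_raw = -0.2022 - 0.02*-4.4044 = -0.1141
y_raw = -2.9102 - 0.02*7.1796 = -3.0538
Step 3: Project onto [-1, 4].
x_proj = clip(-0.1141) = -0.1141
y_proj = clip(-3.0538) = -1.0
Step 4: Evaluate f.
f(-0.1141, -1.0) = -11.5305


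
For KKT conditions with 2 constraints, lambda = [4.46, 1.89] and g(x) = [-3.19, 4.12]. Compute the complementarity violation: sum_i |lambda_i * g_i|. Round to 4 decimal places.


KKT complementary slackness check:
lambda_1 * g_1 = 4.46 * -3.19 = -14.2274
lambda_2 * g_2 = 1.89 * 4.12 = 7.7868
Total violation = 14.2274 + 7.7868 = 22.0142


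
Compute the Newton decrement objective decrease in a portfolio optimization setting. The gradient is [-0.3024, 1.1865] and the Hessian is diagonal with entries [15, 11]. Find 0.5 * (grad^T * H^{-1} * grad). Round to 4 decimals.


Step 1: H is diagonal, so H^(-1) * g = [-0.0202, 0.1079].
Step 2: g^T H^(-1) g = sum_i g_i^2 / H_ii
  = (-0.3024)^2/15 + (1.1865)^2/11
  = 0.0061 + 0.128 = 0.1341
Step 3: Objective decrease = 0.5 * g^T H^(-1) g = 0.067


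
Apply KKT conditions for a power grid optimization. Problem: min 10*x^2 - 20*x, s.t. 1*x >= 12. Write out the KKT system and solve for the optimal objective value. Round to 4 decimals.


Step 1: Try lambda = 0 (constraint inactive).
x_unc = 20/(2*10) = 1.0
Check: 1*1.0 = 1.0 < 12 -- violated!
Step 2: Constraint must be active: 1*x = 12
x* = 12/1 = 12.0
lambda = (2*10*12.0 - 20)/1 = 220.0
Step 3: Compute optimal value.
f(x*) = 10*12.0^2 - 20*12.0 = 1200.0


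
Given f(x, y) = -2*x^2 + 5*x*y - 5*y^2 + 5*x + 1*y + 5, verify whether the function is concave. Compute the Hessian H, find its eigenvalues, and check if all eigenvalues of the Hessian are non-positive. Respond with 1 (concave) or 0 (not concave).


The Hessian of f(x,y) = -2*x^2 + 5*x*y - 5*y^2 + 5*x + 1*y + 5 is:
H = [[-4, 5], [5, -10]]
Trace = -4 - 10 = -14
Determinant = -4*-10 - (5)^2 = 15
Discriminant = (-14)^2 - 4*15 = 136.0
Eigenvalues: lambda_1 = -12.831, lambda_2 = -1.169
The function is concave.

1


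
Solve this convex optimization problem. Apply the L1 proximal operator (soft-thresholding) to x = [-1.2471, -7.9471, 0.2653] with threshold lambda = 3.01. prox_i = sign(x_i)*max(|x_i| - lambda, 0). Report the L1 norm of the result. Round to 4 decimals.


Soft-thresholding with lambda = 3.01:
prox(-1.2471) = sign(-1.2471)*max(|-1.2471| - 3.01, 0) = 0.0
prox(-7.9471) = sign(-7.9471)*max(|-7.9471| - 3.01, 0) = -4.9371
prox(0.2653) = sign(0.2653)*max(|0.2653| - 3.01, 0) = 0.0
prox(x) = [0.0, -4.9371, 0.0]
||prox(x)||_1 = 0.0 + 4.9371 + 0.0 = 4.9371


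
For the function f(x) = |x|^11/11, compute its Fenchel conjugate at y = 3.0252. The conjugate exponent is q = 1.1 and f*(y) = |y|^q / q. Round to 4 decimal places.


The conjugate exponent q satisfies 1/p + 1/q = 1.
p = 11, so q = 11/(11 - 1) = 1.1
|y|^q = 3.0252^1.1 = 3.3793
f*(3.0252) = 3.3793 / 1.1 = 3.0721


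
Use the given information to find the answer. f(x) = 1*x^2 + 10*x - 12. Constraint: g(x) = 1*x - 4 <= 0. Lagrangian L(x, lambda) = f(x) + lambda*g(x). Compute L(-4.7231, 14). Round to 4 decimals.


Step 1: Evaluate f(x).
f(-4.7231) = 1*(-4.7231)^2 + 10*(-4.7231) - 12 = -36.9233
Step 2: Evaluate g(x).
g(-4.7231) = 1*-4.7231 - 4 = -8.7231
Step 3: Compute Lagrangian.
L = -36.9233 + 14*-8.7231 = -159.0467


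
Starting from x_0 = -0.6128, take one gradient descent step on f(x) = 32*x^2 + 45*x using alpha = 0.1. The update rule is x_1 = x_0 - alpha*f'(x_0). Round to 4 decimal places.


We compute the gradient at x_0 and apply the update.
f'(x) = 64*x + 45
f'(-0.6128) = 64*-0.6128 + 45 = 5.7808
x_1 = -0.6128 - 0.1*5.7808 = -1.1909


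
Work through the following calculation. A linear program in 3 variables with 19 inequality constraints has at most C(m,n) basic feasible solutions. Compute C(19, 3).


Each vertex corresponds to some choice of n active constraints out of m, so the number of vertices is at most C(m, n) = m! / (n!(m-n)!).
m = 19, n = 3
Numerator: 19 * 18 * 17
Denominator: 3! = 6
C(19, 3) = 969


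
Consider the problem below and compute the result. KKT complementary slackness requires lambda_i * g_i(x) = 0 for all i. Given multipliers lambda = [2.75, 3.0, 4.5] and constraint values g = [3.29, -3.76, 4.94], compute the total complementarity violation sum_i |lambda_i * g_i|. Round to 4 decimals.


KKT complementary slackness check:
lambda_1 * g_1 = 2.75 * 3.29 = 9.0475
lambda_2 * g_2 = 3.0 * -3.76 = -11.28
lambda_3 * g_3 = 4.5 * 4.94 = 22.23
Total violation = 9.0475 + 11.28 + 22.23 = 42.5575


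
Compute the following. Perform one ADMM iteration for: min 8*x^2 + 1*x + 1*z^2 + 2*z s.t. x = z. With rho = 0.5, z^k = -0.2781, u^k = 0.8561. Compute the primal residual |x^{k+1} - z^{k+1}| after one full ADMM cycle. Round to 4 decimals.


ADMM iteration with rho = 0.5, z^k = -0.2781, u^k = 0.8561
Step 1: x-update.
Minimize 8*x^2 + 1*x + (0.5/2)*(x + 0.2781 + 0.8561)^2
FOC: (2*8 + 0.5)*x = -1 + 0.5*(-0.2781 - 0.8561)
x^{k+1} = -0.095
Step 2: z-update.
Minimize 1*z^2 + 2*z + (0.5/2)*(-0.095 - z + 0.8561)^2
FOC: (2*1 + 0.5)*z = -2 + 0.5*(-0.095 + 0.8561)
z^{k+1} = -0.6478
Step 3: u-update.
u^{k+1} = 0.8561 - 0.095 + 0.6478 = 1.4089
Step 4: Primal residual = |-0.095 + 0.6478| = 0.5528


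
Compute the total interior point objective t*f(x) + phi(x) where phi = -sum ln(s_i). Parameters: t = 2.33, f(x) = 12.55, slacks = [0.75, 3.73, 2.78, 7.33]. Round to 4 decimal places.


Step 1: Compute log-barrier.
ln values: [-0.2877, 1.3164, 1.0225, 1.992]
phi = -(-0.2877 + 1.3164 + 1.0225 + 1.992) = -4.0432
Step 2: Compute augmented objective.
t*f(x) = 2.33*12.55 = 29.2415
Total = 29.2415 - 4.0432 = 25.1983


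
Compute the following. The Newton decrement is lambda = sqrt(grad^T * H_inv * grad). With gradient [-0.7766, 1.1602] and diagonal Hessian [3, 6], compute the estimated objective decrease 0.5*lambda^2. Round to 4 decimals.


Step 1: H is diagonal, so H^(-1) * g = [-0.2589, 0.1934].
Step 2: g^T H^(-1) g = sum_i g_i^2 / H_ii
  = (-0.7766)^2/3 + (1.1602)^2/6
  = 0.201 + 0.2243 = 0.4254
Step 3: Objective decrease = 0.5 * g^T H^(-1) g = 0.2127


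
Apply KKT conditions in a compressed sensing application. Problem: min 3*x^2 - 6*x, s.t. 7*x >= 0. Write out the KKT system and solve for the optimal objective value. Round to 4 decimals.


Step 1: Try lambda = 0 (constraint inactive).
Stationarity: 2*3*x - 6 = 0
x* = 6/(2*3) = 1.0
Check constraint: 7*1.0 = 7.0 >= 0 -- satisfied.
Step 2: Compute optimal value.
f(x*) = 3*1.0^2 - 6*1.0 = -3.0


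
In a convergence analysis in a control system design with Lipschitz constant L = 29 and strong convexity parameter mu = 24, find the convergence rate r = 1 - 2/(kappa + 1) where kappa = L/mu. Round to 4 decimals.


Step 1: Compute the condition number.
kappa = L/mu = 29/24 = 1.2083
Step 2: Compute the convergence rate.
r = 1 - 2/(kappa + 1) = 1 - 2*mu/(L + mu) = (L - mu)/(L + mu) = 5/53 = 0.0943


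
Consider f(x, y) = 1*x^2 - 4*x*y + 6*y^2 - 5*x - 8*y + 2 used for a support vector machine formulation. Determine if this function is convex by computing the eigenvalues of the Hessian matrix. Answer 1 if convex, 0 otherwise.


The Hessian of f(x,y) = 1*x^2 - 4*x*y + 6*y^2 - 5*x - 8*y + 2 is:
H = [[2, -4], [-4, 12]]
Trace = 2 + 12 = 14
Determinant = 2*12 - (-4)^2 = 8
Discriminant = (14)^2 - 4*8 = 164.0
Eigenvalues: lambda_1 = 0.5969, lambda_2 = 13.4031
The function is convex.

1


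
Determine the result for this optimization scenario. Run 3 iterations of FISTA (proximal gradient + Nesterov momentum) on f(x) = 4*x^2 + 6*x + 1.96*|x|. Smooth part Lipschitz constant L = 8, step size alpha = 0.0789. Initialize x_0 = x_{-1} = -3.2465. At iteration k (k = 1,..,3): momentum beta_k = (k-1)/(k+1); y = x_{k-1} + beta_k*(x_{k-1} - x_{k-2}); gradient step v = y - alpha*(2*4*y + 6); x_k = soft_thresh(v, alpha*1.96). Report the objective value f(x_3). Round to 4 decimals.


FISTA on f(x) = 4*x^2 + 6*x + 1.96*|x|
L = 8, alpha = 0.0789
Iteration 1: beta = 0.0, y = -3.2465 + 0.0*(-3.2465 + 3.2465) = -3.2465
  grad(y) = -19.972, v = y - alpha*grad = -1.6707
  prox(v) = soft_thresh(-1.6707, 0.1546) = -1.5161
Iteration 2: beta = 0.3333, y = -1.5161 + 0.3333*(-1.5161 + 3.2465) = -0.9393
  grad(y) = -1.514, v = y - alpha*grad = -0.8198
  prox(v) = soft_thresh(-0.8198, 0.1546) = -0.6652
Iteration 3: beta = 0.5, y = -0.6652 + 0.5*(-0.6652 + 1.5161) = -0.2397
  grad(y) = 4.0824, v = y - alpha*grad = -0.5618
  prox(v) = soft_thresh(-0.5618, 0.1546) = -0.4072
f(x_3) = 4*(-0.4072)^2 + 6*(-0.4072) + 1.96*|-0.4072| = -0.9818


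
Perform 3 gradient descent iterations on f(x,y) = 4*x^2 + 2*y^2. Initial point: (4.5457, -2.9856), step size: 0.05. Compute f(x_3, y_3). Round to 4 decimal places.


Gradient descent on f(x,y) = 4*x^2 + 2*y^2.
Starting point: (4.5457, -2.9856), alpha = 0.05
Step 1: grad_x = 2*4*4.5457 = 36.3656, grad_y = 2*2*-2.9856 = -11.9424
  x_1 = 4.5457 - 0.05*36.3656 = 2.7274
  y_1 = -2.9856 - 0.05*-11.9424 = -2.3885
Step 2: grad_x = 2*4*2.7274 = 21.8194, grad_y = 2*2*-2.3885 = -9.5539
  x_2 = 2.7274 - 0.05*21.8194 = 1.6365
  y_2 = -2.3885 - 0.05*-9.5539 = -1.9108
Step 3: grad_x = 2*4*1.6365 = 13.0916, grad_y = 2*2*-1.9108 = -7.6431
  x_3 = 1.6365 - 0.05*13.0916 = 0.9819
  y_3 = -1.9108 - 0.05*-7.6431 = -1.5286
f(0.9819, -1.5286) = 4*0.9819^2 + 2*(-1.5286)^2 = 8.5297


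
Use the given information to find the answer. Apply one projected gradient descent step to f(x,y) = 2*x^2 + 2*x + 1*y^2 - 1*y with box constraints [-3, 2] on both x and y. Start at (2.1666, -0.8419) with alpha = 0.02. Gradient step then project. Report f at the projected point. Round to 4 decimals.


Step 1: Compute gradient at (2.1666, -0.8419).
grad_x = 2*2*2.1666 + 2 = 10.6664
grad_y = 2*1*-0.8419 - 1 = -2.6838
Step 2: Gradient step.
x_raw = 2.1666 - 0.02*10.6664 = 1.9533
y_raw = -0.8419 - 0.02*-2.6838 = -0.7882
Step 3: Project onto [-3, 2].
x_proj = clip(1.9533) = 1.9533
y_proj = clip(-0.7882) = -0.7882
Step 4: Evaluate f.
f(1.9533, -0.7882) = 12.9466


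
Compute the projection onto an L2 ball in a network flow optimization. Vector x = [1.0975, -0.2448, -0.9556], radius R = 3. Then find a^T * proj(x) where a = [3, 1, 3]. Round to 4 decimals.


Step 1: Compute ||x|| (intermediates to 6 decimals).
||x|| = sqrt(1.0975^2 + (-0.2448)^2 + (-0.9556)^2) = 1.475671
Step 2: Project.
Since ||x|| <= R, proj = x (no scaling needed).
proj(x) = [1.0975, -0.2448, -0.9556]
Step 3: Dot product.
a^T * proj(x) = 3*1.0975 + 1*(-0.2448) + 3*(-0.9556) = 0.1809


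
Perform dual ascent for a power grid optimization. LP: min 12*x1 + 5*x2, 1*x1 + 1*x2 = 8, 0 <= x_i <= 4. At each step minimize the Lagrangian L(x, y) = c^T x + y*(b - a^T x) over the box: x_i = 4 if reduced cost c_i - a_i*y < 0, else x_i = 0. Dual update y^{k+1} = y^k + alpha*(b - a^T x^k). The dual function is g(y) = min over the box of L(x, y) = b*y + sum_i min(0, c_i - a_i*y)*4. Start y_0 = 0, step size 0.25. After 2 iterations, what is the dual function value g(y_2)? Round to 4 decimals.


Dual ascent for LP: min 12*x1 + 5*x2, 1*x1 + 1*x2 = 8, 0 <= x_i <= 4
Step 1: y^k = 0.0, reduced costs: (12.0, 5.0)
  x^k = (0.0, 0.0), subgradient = b - a^T x = 8.0
  y^{k+1} = 0.0 + 0.25*8.0 = 2.0
Step 2: y^k = 2.0, reduced costs: (10.0, 3.0)
  x^k = (0.0, 0.0), subgradient = b - a^T x = 8.0
  y^{k+1} = 2.0 + 0.25*8.0 = 4.0
Dual objective at y_2 = 4.0: reduced costs (8.0, 1.0), box minimizer x = (0.0, 0.0)
g(y_2) = b*y + (c1 - a1*y)*x1 + (c2 - a2*y)*x2 = 8*4.0 + 8.0*0.0 + 1.0*0.0 = 32.0 + 0.0 + 0.0 = 32.0


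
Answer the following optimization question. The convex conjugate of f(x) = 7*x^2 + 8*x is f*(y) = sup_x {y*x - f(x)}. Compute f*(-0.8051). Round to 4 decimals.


f*(y) = sup_x {y*x - a*x^2 - b*x} = sup_x {(y-b)*x - a*x^2}
FOC: (y - b) - 2a*x = 0 => x* = (y - b)/(2a)
x* = (-0.8051 - 8)/(2*7) = -0.6289
f*(-0.8051) = (y-b)^2/(4a) = (-0.8051 - 8)^2/(4*7)
= 77.5298/28 = 2.7689


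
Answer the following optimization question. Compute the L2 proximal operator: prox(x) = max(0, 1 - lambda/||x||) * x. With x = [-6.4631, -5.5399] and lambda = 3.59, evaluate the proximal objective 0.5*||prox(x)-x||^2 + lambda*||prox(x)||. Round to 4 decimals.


Step 1: Compute ||x||.
||x|| = 8.5125
Step 2: Compute scaling factor.
scale = max(0, 1 - 3.59/8.5125) = 0.5783
Step 3: prox(x) = [-3.7374, -3.2035]
||prox(x)|| = 4.9225
Step 4: Proximal objective.
0.5*||prox-x||^2 = 6.4441
lambda*||prox|| = 17.6718
Total = 24.1157


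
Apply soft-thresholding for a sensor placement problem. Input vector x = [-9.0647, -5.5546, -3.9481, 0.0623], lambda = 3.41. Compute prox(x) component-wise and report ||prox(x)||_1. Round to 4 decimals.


Soft-thresholding with lambda = 3.41:
prox(-9.0647) = sign(-9.0647)*max(|-9.0647| - 3.41, 0) = -5.6547
prox(-5.5546) = sign(-5.5546)*max(|-5.5546| - 3.41, 0) = -2.1446
prox(-3.9481) = sign(-3.9481)*max(|-3.9481| - 3.41, 0) = -0.5381
prox(0.0623) = sign(0.0623)*max(|0.0623| - 3.41, 0) = 0.0
prox(x) = [-5.6547, -2.1446, -0.5381, 0.0]
||prox(x)||_1 = 5.6547 + 2.1446 + 0.5381 + 0.0 = 8.3374


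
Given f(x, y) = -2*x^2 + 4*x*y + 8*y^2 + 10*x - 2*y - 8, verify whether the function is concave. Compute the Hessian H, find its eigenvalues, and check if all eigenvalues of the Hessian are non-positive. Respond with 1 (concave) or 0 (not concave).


The Hessian of f(x,y) = -2*x^2 + 4*x*y + 8*y^2 + 10*x - 2*y - 8 is:
H = [[-4, 4], [4, 16]]
Trace = -4 + 16 = 12
Determinant = -4*16 - (4)^2 = -80
Discriminant = (12)^2 - 4*-80 = 464.0
Eigenvalues: lambda_1 = -4.7703, lambda_2 = 16.7703
The function is not concave.

0


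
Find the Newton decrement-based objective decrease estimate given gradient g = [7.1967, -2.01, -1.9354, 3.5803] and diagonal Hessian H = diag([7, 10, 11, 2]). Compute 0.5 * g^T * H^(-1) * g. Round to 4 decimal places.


Step 1: H is diagonal, so H^(-1) * g = [1.0281, -0.201, -0.1759, 1.7902].
Step 2: g^T H^(-1) g = sum_i g_i^2 / H_ii
  = (7.1967)^2/7 + (-2.01)^2/10 + (-1.9354)^2/11 + (3.5803)^2/2
  = 7.3989 + 0.404 + 0.3405 + 6.4093 = 14.5527
Step 3: Objective decrease = 0.5 * g^T H^(-1) g = 7.2764


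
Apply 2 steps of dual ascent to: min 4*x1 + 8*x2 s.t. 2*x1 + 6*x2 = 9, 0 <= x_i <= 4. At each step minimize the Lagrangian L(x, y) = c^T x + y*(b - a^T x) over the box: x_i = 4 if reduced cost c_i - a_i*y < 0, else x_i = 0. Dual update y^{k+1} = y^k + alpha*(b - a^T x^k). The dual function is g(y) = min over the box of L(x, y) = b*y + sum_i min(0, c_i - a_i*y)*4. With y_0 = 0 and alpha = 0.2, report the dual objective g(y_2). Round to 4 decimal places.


Dual ascent for LP: min 4*x1 + 8*x2, 2*x1 + 6*x2 = 9, 0 <= x_i <= 4
Step 1: y^k = 0.0, reduced costs: (4.0, 8.0)
  x^k = (0.0, 0.0), subgradient = b - a^T x = 9.0
  y^{k+1} = 0.0 + 0.2*9.0 = 1.8
Step 2: y^k = 1.8, reduced costs: (0.4, -2.8)
  x^k = (0.0, 4.0), subgradient = b - a^T x = -15.0
  y^{k+1} = 1.8 + 0.2*-15.0 = -1.2
Dual objective at y_2 = -1.2: reduced costs (6.4, 15.2), box minimizer x = (0.0, 0.0)
g(y_2) = b*y + (c1 - a1*y)*x1 + (c2 - a2*y)*x2 = 9*(-1.2) + 6.4*0.0 + 15.2*0.0 = -10.8 + 0.0 + 0.0 = -10.8


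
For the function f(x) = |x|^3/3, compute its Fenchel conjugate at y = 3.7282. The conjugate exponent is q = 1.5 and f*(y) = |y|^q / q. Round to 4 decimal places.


The conjugate exponent q satisfies 1/p + 1/q = 1.
p = 3, so q = 3/(3 - 1) = 1.5
|y|^q = 3.7282^1.5 = 7.1986
f*(3.7282) = 7.1986 / 1.5 = 4.7991


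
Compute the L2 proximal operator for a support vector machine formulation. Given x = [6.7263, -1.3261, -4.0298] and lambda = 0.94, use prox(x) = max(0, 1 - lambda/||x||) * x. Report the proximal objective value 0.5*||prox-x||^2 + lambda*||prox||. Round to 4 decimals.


Step 1: Compute ||x||.
||x|| = 7.9524
Step 2: Compute scaling factor.
scale = max(0, 1 - 0.94/7.9524) = 0.8818
Step 3: prox(x) = [5.9312, -1.1694, -3.5535]
||prox(x)|| = 7.0124
Step 4: Proximal objective.
0.5*||prox-x||^2 = 0.4418
lambda*||prox|| = 6.5917
Total = 7.0335


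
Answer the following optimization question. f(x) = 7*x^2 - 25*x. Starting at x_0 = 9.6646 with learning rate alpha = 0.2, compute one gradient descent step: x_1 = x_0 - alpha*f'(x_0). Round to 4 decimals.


We compute the gradient at x_0 and apply the update.
f'(x) = 14*x - 25
f'(9.6646) = 14*9.6646 - 25 = 110.3044
x_1 = 9.6646 - 0.2*110.3044 = -12.3963


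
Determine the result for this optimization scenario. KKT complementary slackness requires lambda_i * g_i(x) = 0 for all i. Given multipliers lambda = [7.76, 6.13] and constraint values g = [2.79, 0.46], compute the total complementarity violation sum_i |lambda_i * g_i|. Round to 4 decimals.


KKT complementary slackness check:
lambda_1 * g_1 = 7.76 * 2.79 = 21.6504
lambda_2 * g_2 = 6.13 * 0.46 = 2.8198
Total violation = 21.6504 + 2.8198 = 24.4702


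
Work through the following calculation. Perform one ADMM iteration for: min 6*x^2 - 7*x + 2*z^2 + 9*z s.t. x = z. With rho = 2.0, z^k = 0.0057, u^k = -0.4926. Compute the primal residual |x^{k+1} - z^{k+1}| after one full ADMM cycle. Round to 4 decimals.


ADMM iteration with rho = 2.0, z^k = 0.0057, u^k = -0.4926
Step 1: x-update.
Minimize 6*x^2 - 7*x + (2.0/2)*(x - 0.0057 - 0.4926)^2
FOC: (2*6 + 2.0)*x = 7 + 2.0*(0.0057 + 0.4926)
x^{k+1} = 0.5712
Step 2: z-update.
Minimize 2*z^2 + 9*z + (2.0/2)*(0.5712 - z - 0.4926)^2
FOC: (2*2 + 2.0)*z = -9 + 2.0*(0.5712 - 0.4926)
z^{k+1} = -1.4738
Step 3: u-update.
u^{k+1} = -0.4926 + 0.5712 + 1.4738 = 1.5524
Step 4: Primal residual = |0.5712 + 1.4738| = 2.045


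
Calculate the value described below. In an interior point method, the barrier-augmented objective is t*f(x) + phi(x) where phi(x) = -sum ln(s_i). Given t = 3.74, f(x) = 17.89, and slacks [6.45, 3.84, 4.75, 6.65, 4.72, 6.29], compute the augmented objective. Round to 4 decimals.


Step 1: Compute log-barrier.
ln values: [1.8641, 1.3455, 1.5581, 1.8946, 1.5518, 1.839]
phi = -(1.8641 + 1.3455 + 1.5581 + 1.8946 + 1.5518 + 1.839) = -10.0531
Step 2: Compute augmented objective.
t*f(x) = 3.74*17.89 = 66.9086
Total = 66.9086 - 10.0531 = 56.8555


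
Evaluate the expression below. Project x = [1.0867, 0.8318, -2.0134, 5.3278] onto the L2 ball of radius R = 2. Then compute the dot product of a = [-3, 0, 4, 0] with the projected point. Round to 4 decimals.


Step 1: Compute ||x|| (intermediates to 6 decimals).
||x|| = sqrt(1.0867^2 + 0.8318^2 + (-2.0134)^2 + 5.3278^2) = 5.857648
Step 2: Project.
Since ||x|| > R, scale = R/||x|| = 2/5.857648 = 0.341434, proj(x) = scale * x
proj(x) = [0.371036, 0.284005, -0.687443, 1.819092]
Step 3: Dot product.
a^T * proj(x) = -3*0.371036 + 0*0.284005 + 4*(-0.687443) + 0*1.819092 = -3.8629


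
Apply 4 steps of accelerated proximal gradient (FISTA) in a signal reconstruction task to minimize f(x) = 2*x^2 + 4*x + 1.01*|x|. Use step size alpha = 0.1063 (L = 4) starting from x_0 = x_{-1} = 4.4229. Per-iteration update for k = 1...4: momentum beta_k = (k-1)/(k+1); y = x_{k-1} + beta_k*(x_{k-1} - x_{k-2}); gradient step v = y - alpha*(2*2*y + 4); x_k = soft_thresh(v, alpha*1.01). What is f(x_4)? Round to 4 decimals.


FISTA on f(x) = 2*x^2 + 4*x + 1.01*|x|
L = 4, alpha = 0.1063
Iteration 1: beta = 0.0, y = 4.4229 + 0.0*(4.4229 - 4.4229) = 4.4229
  grad(y) = 21.6916, v = y - alpha*grad = 2.1171
  prox(v) = soft_thresh(2.1171, 0.1074) = 2.0097
Iteration 2: beta = 0.3333, y = 2.0097 + 0.3333*(2.0097 - 4.4229) = 1.2053
  grad(y) = 8.8213, v = y - alpha*grad = 0.2676
  prox(v) = soft_thresh(0.2676, 0.1074) = 0.1603
Iteration 3: beta = 0.5, y = 0.1603 + 0.5*(0.1603 - 2.0097) = -0.7645
  grad(y) = 0.9421, v = y - alpha*grad = -0.8646
  prox(v) = soft_thresh(-0.8646, 0.1074) = -0.7573
Iteration 4: beta = 0.6, y = -0.7573 + 0.6*(-0.7573 - 0.1603) = -1.3078
  grad(y) = -1.2311, v = y - alpha*grad = -1.1769
  prox(v) = soft_thresh(-1.1769, 0.1074) = -1.0695
f(x_4) = 2*(-1.0695)^2 + 4*(-1.0695) + 1.01*|-1.0695| = -0.9101


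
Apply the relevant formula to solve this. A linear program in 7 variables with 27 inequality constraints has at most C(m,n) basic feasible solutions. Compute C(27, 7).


Each vertex corresponds to some choice of n active constraints out of m, so the number of vertices is at most C(m, n) = m! / (n!(m-n)!).
m = 27, n = 7
Numerator: 27 * 26 * 25 * 24 * 23 * 22 * 21
Denominator: 7! = 5040
C(27, 7) = 888030


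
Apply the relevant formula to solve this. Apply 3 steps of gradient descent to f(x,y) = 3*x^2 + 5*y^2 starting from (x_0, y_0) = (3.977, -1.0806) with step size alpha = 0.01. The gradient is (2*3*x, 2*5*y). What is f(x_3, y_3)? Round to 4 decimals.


Gradient descent on f(x,y) = 3*x^2 + 5*y^2.
Starting point: (3.977, -1.0806), alpha = 0.01
Step 1: grad_x = 2*3*3.977 = 23.862, grad_y = 2*5*-1.0806 = -10.806
  x_1 = 3.977 - 0.01*23.862 = 3.7384
  y_1 = -1.0806 - 0.01*-10.806 = -0.9725
Step 2: grad_x = 2*3*3.7384 = 22.4303, grad_y = 2*5*-0.9725 = -9.7254
  x_2 = 3.7384 - 0.01*22.4303 = 3.5141
  y_2 = -0.9725 - 0.01*-9.7254 = -0.8753
Step 3: grad_x = 2*3*3.5141 = 21.0845, grad_y = 2*5*-0.8753 = -8.7529
  x_3 = 3.5141 - 0.01*21.0845 = 3.3032
  y_3 = -0.8753 - 0.01*-8.7529 = -0.7878
f(3.3032, -0.7878) = 3*3.3032^2 + 5*(-0.7878)^2 = 35.8368


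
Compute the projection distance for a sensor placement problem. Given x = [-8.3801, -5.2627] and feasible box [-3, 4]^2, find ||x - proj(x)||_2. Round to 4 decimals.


Project each component onto [-3, 4].
clip(-8.3801) = -3.0, clip(-5.2627) = -3.0
Projection = [-3.0, -3.0]
Squared diffs: [28.9455, 5.1198]
Distance = sqrt(34.0653) = 5.8365


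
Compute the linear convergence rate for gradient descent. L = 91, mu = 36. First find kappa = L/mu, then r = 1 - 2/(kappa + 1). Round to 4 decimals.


Step 1: Compute the condition number.
kappa = L/mu = 91/36 = 2.5278
Step 2: Compute the convergence rate.
r = 1 - 2/(kappa + 1) = 1 - 2*mu/(L + mu) = (L - mu)/(L + mu) = 55/127 = 0.4331
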